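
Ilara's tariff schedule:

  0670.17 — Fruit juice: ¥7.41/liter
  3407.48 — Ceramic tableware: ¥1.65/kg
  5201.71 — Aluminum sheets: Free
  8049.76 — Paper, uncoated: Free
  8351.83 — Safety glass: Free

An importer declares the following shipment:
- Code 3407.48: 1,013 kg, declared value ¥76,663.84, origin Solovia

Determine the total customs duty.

Line 1 (3407.48, Solovia, 1,013 kg, ¥76,663.84):
Base rate for 3407.48 is ¥1.65/kg.
Duty = 1,013 × ¥1.65 = ¥1,671.45.

¥1,671.45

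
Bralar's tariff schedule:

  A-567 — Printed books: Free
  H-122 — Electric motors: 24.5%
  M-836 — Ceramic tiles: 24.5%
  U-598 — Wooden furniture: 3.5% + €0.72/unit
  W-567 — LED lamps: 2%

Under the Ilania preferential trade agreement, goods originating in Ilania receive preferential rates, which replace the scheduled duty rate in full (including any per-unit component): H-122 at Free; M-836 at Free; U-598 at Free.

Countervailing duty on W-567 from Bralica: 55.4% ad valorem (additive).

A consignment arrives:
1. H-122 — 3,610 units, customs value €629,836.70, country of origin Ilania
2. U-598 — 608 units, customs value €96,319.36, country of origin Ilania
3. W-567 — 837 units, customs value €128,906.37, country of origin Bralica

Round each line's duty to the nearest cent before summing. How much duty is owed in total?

Line 1 (H-122, Ilania, 3,610 units, €629,836.70):
Base rate for H-122 is 24.5%.
Origin Ilania qualifies under the Bralar–Ilania agreement and H-122 is covered: preferential rate Free applies instead.
Duty = €629,836.70 × 0% = €0.00.
Line 2 (U-598, Ilania, 608 units, €96,319.36):
Base rate for U-598 is 3.5% + €0.72/unit.
Origin Ilania qualifies under the Bralar–Ilania agreement and U-598 is covered: preferential rate Free applies instead.
Duty = €96,319.36 × 0% = €0.00.
Line 3 (W-567, Bralica, 837 units, €128,906.37):
Base rate for W-567 is 2%.
Additional duty on W-567 from Bralica: +55.4%. Applied ad valorem rate: 2% + 55.4% = 57.4%.
Duty = €128,906.37 × 57.4% = €73,992.26.
Total = €0.00 + €0.00 + €73,992.26 = €73,992.26.

€73,992.26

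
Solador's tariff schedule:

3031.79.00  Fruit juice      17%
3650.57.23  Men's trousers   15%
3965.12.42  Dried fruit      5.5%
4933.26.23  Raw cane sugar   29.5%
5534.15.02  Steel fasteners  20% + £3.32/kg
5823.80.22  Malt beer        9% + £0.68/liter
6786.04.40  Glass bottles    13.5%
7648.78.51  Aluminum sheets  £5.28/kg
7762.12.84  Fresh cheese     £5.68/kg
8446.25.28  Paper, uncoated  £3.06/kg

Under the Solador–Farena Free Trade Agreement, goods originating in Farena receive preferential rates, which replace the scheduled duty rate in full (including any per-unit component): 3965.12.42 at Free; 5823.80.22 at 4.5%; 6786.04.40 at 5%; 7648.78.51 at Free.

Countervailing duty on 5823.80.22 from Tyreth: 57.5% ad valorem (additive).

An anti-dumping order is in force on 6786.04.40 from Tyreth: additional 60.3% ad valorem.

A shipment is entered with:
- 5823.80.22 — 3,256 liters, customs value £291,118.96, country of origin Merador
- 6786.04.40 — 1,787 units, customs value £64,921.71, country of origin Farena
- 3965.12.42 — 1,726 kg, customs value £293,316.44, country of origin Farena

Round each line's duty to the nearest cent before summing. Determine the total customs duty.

£31,660.88

Line 1 (5823.80.22, Merador, 3,256 liters, £291,118.96):
Base rate for 5823.80.22 is 9% + £0.68/liter.
5823.80.22 has an FTA preferential rate, but origin Merador is not Farena; base rate stands.
The additional-duty order on 5823.80.22 targets Tyreth, not Merador; it does not apply.
Duty = £291,118.96 × 9% + 3,256 × £0.68 = £28,414.79.
Line 2 (6786.04.40, Farena, 1,787 units, £64,921.71):
Base rate for 6786.04.40 is 13.5%.
Origin Farena qualifies under the Solador–Farena agreement and 6786.04.40 is covered: preferential rate 5% applies instead.
The additional-duty order on 6786.04.40 targets Tyreth, not Farena; it does not apply.
Duty = £64,921.71 × 5% = £3,246.09.
Line 3 (3965.12.42, Farena, 1,726 kg, £293,316.44):
Base rate for 3965.12.42 is 5.5%.
Origin Farena qualifies under the Solador–Farena agreement and 3965.12.42 is covered: preferential rate Free applies instead.
Duty = £293,316.44 × 0% = £0.00.
Total = £28,414.79 + £3,246.09 + £0.00 = £31,660.88.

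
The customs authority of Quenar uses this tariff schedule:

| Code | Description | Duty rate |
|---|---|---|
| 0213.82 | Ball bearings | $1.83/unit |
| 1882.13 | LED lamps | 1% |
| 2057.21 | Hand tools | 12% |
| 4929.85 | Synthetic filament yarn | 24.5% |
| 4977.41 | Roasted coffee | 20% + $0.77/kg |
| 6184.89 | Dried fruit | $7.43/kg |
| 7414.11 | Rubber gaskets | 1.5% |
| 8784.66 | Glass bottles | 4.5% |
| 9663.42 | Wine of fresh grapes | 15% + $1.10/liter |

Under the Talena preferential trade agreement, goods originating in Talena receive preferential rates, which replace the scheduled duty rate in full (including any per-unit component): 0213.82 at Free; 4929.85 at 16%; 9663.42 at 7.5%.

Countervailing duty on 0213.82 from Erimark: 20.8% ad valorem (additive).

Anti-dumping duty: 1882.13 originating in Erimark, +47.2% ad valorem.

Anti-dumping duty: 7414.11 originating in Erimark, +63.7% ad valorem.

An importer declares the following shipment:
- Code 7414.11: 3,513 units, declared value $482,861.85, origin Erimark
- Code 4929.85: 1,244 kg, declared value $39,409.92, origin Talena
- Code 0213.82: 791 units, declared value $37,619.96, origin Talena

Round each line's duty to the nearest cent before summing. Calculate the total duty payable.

$321,131.52

Line 1 (7414.11, Erimark, 3,513 units, $482,861.85):
Base rate for 7414.11 is 1.5%.
Additional duty on 7414.11 from Erimark: +63.7%. Applied ad valorem rate: 1.5% + 63.7% = 65.2%.
Duty = $482,861.85 × 65.2% = $314,825.93.
Line 2 (4929.85, Talena, 1,244 kg, $39,409.92):
Base rate for 4929.85 is 24.5%.
Origin Talena qualifies under the Quenar–Talena agreement and 4929.85 is covered: preferential rate 16% applies instead.
Duty = $39,409.92 × 16% = $6,305.59.
Line 3 (0213.82, Talena, 791 units, $37,619.96):
Base rate for 0213.82 is $1.83/unit.
Origin Talena qualifies under the Quenar–Talena agreement and 0213.82 is covered: preferential rate Free applies instead.
The additional-duty order on 0213.82 targets Erimark, not Talena; it does not apply.
Duty = $37,619.96 × 0% = $0.00.
Total = $314,825.93 + $6,305.59 + $0.00 = $321,131.52.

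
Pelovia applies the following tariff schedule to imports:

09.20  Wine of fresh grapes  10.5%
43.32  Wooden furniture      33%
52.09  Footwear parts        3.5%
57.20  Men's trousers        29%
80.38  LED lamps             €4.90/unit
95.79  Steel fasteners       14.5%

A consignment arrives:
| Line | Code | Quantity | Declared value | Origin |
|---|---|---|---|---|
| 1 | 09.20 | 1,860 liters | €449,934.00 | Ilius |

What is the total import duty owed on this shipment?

€47,243.07

Line 1 (09.20, Ilius, 1,860 liters, €449,934.00):
Base rate for 09.20 is 10.5%.
Duty = €449,934.00 × 10.5% = €47,243.07.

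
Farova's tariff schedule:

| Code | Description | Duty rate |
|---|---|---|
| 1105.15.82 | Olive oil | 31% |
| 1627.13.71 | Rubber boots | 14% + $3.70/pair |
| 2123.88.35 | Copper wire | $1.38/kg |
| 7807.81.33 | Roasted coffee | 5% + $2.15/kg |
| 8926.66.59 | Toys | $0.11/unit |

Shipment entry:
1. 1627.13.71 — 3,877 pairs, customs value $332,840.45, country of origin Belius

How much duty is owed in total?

$60,942.56

Line 1 (1627.13.71, Belius, 3,877 pairs, $332,840.45):
Base rate for 1627.13.71 is 14% + $3.70/pair.
Duty = $332,840.45 × 14% + 3,877 × $3.70 = $60,942.56.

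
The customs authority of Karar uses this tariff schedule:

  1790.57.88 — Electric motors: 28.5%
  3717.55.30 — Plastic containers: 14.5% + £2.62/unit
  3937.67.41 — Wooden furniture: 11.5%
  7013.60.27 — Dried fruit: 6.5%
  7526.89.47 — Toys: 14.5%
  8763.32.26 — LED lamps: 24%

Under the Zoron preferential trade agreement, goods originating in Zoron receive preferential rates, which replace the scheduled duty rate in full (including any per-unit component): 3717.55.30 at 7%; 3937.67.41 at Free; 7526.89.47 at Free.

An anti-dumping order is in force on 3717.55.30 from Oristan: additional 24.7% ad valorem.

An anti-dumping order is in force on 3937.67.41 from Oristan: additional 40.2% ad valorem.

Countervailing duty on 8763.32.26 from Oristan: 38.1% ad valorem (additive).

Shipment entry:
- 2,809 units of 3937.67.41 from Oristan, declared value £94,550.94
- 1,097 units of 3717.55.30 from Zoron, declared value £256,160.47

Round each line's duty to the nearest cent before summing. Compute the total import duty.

£66,814.07

Line 1 (3937.67.41, Oristan, 2,809 units, £94,550.94):
Base rate for 3937.67.41 is 11.5%.
3937.67.41 has an FTA preferential rate, but origin Oristan is not Zoron; base rate stands.
Additional duty on 3937.67.41 from Oristan: +40.2%. Applied ad valorem rate: 11.5% + 40.2% = 51.7%.
Duty = £94,550.94 × 51.7% = £48,882.84.
Line 2 (3717.55.30, Zoron, 1,097 units, £256,160.47):
Base rate for 3717.55.30 is 14.5% + £2.62/unit.
Origin Zoron qualifies under the Karar–Zoron agreement and 3717.55.30 is covered: preferential rate 7% applies instead.
The additional-duty order on 3717.55.30 targets Oristan, not Zoron; it does not apply.
Duty = £256,160.47 × 7% = £17,931.23.
Total = £48,882.84 + £17,931.23 = £66,814.07.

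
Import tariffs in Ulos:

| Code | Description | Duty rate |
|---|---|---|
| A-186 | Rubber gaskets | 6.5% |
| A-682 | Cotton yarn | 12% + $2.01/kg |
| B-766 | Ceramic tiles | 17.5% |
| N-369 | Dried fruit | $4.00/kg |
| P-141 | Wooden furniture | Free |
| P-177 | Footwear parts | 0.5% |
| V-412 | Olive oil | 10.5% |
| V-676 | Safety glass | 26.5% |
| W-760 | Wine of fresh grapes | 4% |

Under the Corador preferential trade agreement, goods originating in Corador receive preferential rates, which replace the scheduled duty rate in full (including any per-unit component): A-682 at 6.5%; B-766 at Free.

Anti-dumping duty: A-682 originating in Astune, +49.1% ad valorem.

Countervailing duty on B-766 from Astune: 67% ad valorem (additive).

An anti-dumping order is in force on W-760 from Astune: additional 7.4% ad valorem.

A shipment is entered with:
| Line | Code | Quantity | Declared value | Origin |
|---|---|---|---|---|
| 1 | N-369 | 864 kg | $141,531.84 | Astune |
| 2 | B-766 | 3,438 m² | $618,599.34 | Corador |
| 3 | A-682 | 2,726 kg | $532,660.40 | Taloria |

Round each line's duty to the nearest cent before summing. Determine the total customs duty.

Line 1 (N-369, Astune, 864 kg, $141,531.84):
Base rate for N-369 is $4.00/kg.
Duty = 864 × $4.00 = $3,456.00.
Line 2 (B-766, Corador, 3,438 m², $618,599.34):
Base rate for B-766 is 17.5%.
Origin Corador qualifies under the Ulos–Corador agreement and B-766 is covered: preferential rate Free applies instead.
The additional-duty order on B-766 targets Astune, not Corador; it does not apply.
Duty = $618,599.34 × 0% = $0.00.
Line 3 (A-682, Taloria, 2,726 kg, $532,660.40):
Base rate for A-682 is 12% + $2.01/kg.
A-682 has an FTA preferential rate, but origin Taloria is not Corador; base rate stands.
The additional-duty order on A-682 targets Astune, not Taloria; it does not apply.
Duty = $532,660.40 × 12% + 2,726 × $2.01 = $69,398.51.
Total = $3,456.00 + $0.00 + $69,398.51 = $72,854.51.

$72,854.51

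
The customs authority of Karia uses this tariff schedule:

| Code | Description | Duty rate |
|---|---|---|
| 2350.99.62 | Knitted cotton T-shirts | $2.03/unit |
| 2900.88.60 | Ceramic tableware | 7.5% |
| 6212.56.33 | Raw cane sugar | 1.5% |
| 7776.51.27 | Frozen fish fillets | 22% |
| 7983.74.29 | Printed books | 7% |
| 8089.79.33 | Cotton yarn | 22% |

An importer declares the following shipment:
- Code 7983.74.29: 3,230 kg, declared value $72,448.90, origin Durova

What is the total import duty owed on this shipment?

$5,071.42

Line 1 (7983.74.29, Durova, 3,230 kg, $72,448.90):
Base rate for 7983.74.29 is 7%.
Duty = $72,448.90 × 7% = $5,071.42.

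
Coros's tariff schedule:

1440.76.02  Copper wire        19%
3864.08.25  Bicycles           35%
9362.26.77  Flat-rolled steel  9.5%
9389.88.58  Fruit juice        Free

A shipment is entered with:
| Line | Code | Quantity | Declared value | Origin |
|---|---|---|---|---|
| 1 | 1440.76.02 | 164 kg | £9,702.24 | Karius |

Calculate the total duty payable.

Line 1 (1440.76.02, Karius, 164 kg, £9,702.24):
Base rate for 1440.76.02 is 19%.
Duty = £9,702.24 × 19% = £1,843.43.

£1,843.43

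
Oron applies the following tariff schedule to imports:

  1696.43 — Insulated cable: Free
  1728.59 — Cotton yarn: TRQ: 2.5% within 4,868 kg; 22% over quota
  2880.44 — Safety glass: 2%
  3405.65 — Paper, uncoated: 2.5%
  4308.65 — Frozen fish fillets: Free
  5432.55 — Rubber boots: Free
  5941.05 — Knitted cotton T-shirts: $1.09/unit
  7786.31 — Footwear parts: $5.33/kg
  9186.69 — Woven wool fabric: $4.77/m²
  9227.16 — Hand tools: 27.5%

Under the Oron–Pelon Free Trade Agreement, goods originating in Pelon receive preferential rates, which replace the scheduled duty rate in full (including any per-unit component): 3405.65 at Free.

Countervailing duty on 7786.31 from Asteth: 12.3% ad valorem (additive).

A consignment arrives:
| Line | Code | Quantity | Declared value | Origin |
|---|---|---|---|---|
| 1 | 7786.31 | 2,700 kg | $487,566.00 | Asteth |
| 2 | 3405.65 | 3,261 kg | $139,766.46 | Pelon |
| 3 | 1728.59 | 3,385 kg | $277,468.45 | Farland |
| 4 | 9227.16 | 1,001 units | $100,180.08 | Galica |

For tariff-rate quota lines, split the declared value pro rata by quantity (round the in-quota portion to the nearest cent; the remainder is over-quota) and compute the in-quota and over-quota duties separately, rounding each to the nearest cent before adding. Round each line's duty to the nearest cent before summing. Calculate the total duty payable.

Line 1 (7786.31, Asteth, 2,700 kg, $487,566.00):
Base rate for 7786.31 is $5.33/kg.
Additional duty on 7786.31 from Asteth: +12.3% ad valorem. Applied ad valorem rate = 12.3%.
Duty = $487,566.00 × 12.3% + 2,700 × $5.33 = $74,361.62.
Line 2 (3405.65, Pelon, 3,261 kg, $139,766.46):
Base rate for 3405.65 is 2.5%.
Origin Pelon qualifies under the Oron–Pelon agreement and 3405.65 is covered: preferential rate Free applies instead.
Duty = $139,766.46 × 0% = $0.00.
Line 3 (1728.59, Farland, 3,385 kg, $277,468.45):
Code 1728.59 is under a tariff-rate quota (threshold 4,868 kg). Quantity 3,385 kg is within the quota, so the in-quota rate 2.5% applies to the full value.
Duty = $277,468.45 × 2.5% = $6,936.71.
Line 4 (9227.16, Galica, 1,001 units, $100,180.08):
Base rate for 9227.16 is 27.5%.
Duty = $100,180.08 × 27.5% = $27,549.52.
Total = $74,361.62 + $0.00 + $6,936.71 + $27,549.52 = $108,847.85.

$108,847.85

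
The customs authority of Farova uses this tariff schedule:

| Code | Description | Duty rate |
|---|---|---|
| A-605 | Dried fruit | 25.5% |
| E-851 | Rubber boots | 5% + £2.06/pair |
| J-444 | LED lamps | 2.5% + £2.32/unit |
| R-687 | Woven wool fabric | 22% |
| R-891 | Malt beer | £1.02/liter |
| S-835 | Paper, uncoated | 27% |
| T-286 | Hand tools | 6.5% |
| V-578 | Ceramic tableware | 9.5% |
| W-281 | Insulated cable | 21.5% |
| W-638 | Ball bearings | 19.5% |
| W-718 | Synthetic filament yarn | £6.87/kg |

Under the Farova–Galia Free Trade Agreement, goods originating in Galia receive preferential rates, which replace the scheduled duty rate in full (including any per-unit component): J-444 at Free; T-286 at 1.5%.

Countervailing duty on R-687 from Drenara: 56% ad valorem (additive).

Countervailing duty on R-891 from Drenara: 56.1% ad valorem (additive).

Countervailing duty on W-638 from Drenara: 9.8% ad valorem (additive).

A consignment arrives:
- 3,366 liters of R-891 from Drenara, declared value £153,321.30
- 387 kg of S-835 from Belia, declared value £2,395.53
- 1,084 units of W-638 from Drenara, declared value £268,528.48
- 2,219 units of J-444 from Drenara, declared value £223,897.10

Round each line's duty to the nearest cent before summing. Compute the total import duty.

Line 1 (R-891, Drenara, 3,366 liters, £153,321.30):
Base rate for R-891 is £1.02/liter.
Additional duty on R-891 from Drenara: +56.1% ad valorem. Applied ad valorem rate = 56.1%.
Duty = £153,321.30 × 56.1% + 3,366 × £1.02 = £89,446.57.
Line 2 (S-835, Belia, 387 kg, £2,395.53):
Base rate for S-835 is 27%.
Duty = £2,395.53 × 27% = £646.79.
Line 3 (W-638, Drenara, 1,084 units, £268,528.48):
Base rate for W-638 is 19.5%.
Additional duty on W-638 from Drenara: +9.8%. Applied ad valorem rate: 19.5% + 9.8% = 29.3%.
Duty = £268,528.48 × 29.3% = £78,678.84.
Line 4 (J-444, Drenara, 2,219 units, £223,897.10):
Base rate for J-444 is 2.5% + £2.32/unit.
J-444 has an FTA preferential rate, but origin Drenara is not Galia; base rate stands.
Duty = £223,897.10 × 2.5% + 2,219 × £2.32 = £10,745.51.
Total = £89,446.57 + £646.79 + £78,678.84 + £10,745.51 = £179,517.71.

£179,517.71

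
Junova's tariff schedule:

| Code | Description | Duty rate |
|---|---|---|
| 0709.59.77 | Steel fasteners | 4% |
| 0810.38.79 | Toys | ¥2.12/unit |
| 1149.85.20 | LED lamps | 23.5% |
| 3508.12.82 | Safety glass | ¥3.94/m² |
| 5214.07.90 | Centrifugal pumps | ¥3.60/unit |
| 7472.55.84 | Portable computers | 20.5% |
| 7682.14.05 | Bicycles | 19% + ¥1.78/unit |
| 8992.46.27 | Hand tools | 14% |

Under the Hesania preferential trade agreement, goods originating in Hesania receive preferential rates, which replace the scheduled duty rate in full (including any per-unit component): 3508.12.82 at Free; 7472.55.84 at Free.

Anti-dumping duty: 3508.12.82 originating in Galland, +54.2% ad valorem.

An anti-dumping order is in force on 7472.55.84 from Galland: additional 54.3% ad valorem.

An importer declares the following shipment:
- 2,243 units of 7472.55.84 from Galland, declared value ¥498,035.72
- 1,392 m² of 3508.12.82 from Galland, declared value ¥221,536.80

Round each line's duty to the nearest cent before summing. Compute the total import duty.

¥498,088.15

Line 1 (7472.55.84, Galland, 2,243 units, ¥498,035.72):
Base rate for 7472.55.84 is 20.5%.
7472.55.84 has an FTA preferential rate, but origin Galland is not Hesania; base rate stands.
Additional duty on 7472.55.84 from Galland: +54.3%. Applied ad valorem rate: 20.5% + 54.3% = 74.8%.
Duty = ¥498,035.72 × 74.8% = ¥372,530.72.
Line 2 (3508.12.82, Galland, 1,392 m², ¥221,536.80):
Base rate for 3508.12.82 is ¥3.94/m².
3508.12.82 has an FTA preferential rate, but origin Galland is not Hesania; base rate stands.
Additional duty on 3508.12.82 from Galland: +54.2% ad valorem. Applied ad valorem rate = 54.2%.
Duty = ¥221,536.80 × 54.2% + 1,392 × ¥3.94 = ¥125,557.43.
Total = ¥372,530.72 + ¥125,557.43 = ¥498,088.15.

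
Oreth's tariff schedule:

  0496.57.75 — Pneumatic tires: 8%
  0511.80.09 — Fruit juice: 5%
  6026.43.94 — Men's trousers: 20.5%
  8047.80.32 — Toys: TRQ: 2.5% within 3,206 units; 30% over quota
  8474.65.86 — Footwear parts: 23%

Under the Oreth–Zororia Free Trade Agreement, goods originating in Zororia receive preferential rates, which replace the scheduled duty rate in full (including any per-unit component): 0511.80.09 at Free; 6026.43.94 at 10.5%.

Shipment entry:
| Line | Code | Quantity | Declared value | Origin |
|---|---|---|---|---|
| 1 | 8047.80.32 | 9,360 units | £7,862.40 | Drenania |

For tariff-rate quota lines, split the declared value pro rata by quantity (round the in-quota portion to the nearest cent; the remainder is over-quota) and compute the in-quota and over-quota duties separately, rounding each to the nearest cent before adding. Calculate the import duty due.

£1,618.14

Line 1 (8047.80.32, Drenania, 9,360 units, £7,862.40):
Code 8047.80.32 is under a tariff-rate quota (threshold 3,206 units). In-quota: 3,206 units at 2.5%; over-quota: 6,154 units at 30%.
Pro-rata value split: in-quota = £7,862.40 × 3,206/9,360 = £2,693.04; over-quota = £7,862.40 − £2,693.04 = £5,169.36.
In-quota duty = £2,693.04 × 2.5% = £67.33. Over-quota duty = £5,169.36 × 30% = £1,550.81.
Line duty = £67.33 + £1,550.81 = £1,618.14.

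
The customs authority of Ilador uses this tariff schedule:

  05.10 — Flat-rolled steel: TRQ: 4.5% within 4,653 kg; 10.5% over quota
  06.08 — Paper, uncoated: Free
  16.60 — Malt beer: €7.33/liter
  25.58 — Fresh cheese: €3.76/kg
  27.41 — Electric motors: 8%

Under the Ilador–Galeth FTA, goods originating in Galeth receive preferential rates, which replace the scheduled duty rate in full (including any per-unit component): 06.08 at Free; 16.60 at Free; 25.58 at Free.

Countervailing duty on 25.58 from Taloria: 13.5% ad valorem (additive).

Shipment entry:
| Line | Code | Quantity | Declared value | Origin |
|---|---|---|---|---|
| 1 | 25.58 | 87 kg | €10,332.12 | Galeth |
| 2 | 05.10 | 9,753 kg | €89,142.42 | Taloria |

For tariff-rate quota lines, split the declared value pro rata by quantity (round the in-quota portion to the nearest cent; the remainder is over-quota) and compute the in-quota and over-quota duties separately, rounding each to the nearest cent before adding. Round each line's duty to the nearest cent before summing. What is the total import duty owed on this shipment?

€6,808.25

Line 1 (25.58, Galeth, 87 kg, €10,332.12):
Base rate for 25.58 is €3.76/kg.
Origin Galeth qualifies under the Ilador–Galeth agreement and 25.58 is covered: preferential rate Free applies instead.
The additional-duty order on 25.58 targets Taloria, not Galeth; it does not apply.
Duty = €10,332.12 × 0% = €0.00.
Line 2 (05.10, Taloria, 9,753 kg, €89,142.42):
Code 05.10 is under a tariff-rate quota (threshold 4,653 kg). In-quota: 4,653 kg at 4.5%; over-quota: 5,100 kg at 10.5%.
Pro-rata value split: in-quota = €89,142.42 × 4,653/9,753 = €42,528.42; over-quota = €89,142.42 − €42,528.42 = €46,614.00.
In-quota duty = €42,528.42 × 4.5% = €1,913.78. Over-quota duty = €46,614.00 × 10.5% = €4,894.47.
Line duty = €1,913.78 + €4,894.47 = €6,808.25.
Total = €0.00 + €6,808.25 = €6,808.25.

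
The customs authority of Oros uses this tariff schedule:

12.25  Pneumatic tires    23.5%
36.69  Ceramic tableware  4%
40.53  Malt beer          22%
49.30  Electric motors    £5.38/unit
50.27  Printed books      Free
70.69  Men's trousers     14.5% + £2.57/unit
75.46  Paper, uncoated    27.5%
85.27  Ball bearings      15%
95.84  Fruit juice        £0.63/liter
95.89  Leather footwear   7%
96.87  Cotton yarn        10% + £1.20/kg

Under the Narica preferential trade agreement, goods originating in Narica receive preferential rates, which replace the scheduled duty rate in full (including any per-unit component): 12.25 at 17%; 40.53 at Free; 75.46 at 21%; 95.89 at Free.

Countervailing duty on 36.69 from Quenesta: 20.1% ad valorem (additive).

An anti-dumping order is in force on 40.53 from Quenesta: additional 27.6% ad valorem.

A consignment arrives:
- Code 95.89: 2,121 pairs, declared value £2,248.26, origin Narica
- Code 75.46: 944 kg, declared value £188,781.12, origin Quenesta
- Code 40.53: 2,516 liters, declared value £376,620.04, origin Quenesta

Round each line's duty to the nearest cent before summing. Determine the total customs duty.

£238,718.35

Line 1 (95.89, Narica, 2,121 pairs, £2,248.26):
Base rate for 95.89 is 7%.
Origin Narica qualifies under the Oros–Narica agreement and 95.89 is covered: preferential rate Free applies instead.
Duty = £2,248.26 × 0% = £0.00.
Line 2 (75.46, Quenesta, 944 kg, £188,781.12):
Base rate for 75.46 is 27.5%.
75.46 has an FTA preferential rate, but origin Quenesta is not Narica; base rate stands.
Duty = £188,781.12 × 27.5% = £51,914.81.
Line 3 (40.53, Quenesta, 2,516 liters, £376,620.04):
Base rate for 40.53 is 22%.
40.53 has an FTA preferential rate, but origin Quenesta is not Narica; base rate stands.
Additional duty on 40.53 from Quenesta: +27.6%. Applied ad valorem rate: 22% + 27.6% = 49.6%.
Duty = £376,620.04 × 49.6% = £186,803.54.
Total = £0.00 + £51,914.81 + £186,803.54 = £238,718.35.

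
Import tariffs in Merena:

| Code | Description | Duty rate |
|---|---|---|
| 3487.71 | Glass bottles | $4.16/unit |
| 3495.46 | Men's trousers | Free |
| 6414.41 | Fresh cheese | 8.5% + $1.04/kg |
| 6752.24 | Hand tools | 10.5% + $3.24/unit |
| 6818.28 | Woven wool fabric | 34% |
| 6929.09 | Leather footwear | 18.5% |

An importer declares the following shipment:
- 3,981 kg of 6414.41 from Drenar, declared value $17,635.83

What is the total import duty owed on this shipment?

$5,639.29

Line 1 (6414.41, Drenar, 3,981 kg, $17,635.83):
Base rate for 6414.41 is 8.5% + $1.04/kg.
Duty = $17,635.83 × 8.5% + 3,981 × $1.04 = $5,639.29.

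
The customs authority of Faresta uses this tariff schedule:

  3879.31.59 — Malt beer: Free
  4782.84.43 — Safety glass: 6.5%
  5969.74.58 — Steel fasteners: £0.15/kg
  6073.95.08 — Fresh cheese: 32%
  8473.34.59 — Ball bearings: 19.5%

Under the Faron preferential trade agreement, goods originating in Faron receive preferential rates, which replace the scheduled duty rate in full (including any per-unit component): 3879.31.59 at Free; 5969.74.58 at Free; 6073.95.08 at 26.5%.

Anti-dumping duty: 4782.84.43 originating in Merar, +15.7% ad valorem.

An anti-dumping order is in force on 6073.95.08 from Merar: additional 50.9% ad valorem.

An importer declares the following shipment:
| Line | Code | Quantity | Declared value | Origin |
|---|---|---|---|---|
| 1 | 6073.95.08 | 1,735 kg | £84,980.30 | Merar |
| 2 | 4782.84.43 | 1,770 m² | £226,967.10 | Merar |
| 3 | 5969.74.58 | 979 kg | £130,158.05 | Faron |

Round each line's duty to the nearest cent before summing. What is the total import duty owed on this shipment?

Line 1 (6073.95.08, Merar, 1,735 kg, £84,980.30):
Base rate for 6073.95.08 is 32%.
6073.95.08 has an FTA preferential rate, but origin Merar is not Faron; base rate stands.
Additional duty on 6073.95.08 from Merar: +50.9%. Applied ad valorem rate: 32% + 50.9% = 82.9%.
Duty = £84,980.30 × 82.9% = £70,448.67.
Line 2 (4782.84.43, Merar, 1,770 m², £226,967.10):
Base rate for 4782.84.43 is 6.5%.
Additional duty on 4782.84.43 from Merar: +15.7%. Applied ad valorem rate: 6.5% + 15.7% = 22.2%.
Duty = £226,967.10 × 22.2% = £50,386.70.
Line 3 (5969.74.58, Faron, 979 kg, £130,158.05):
Base rate for 5969.74.58 is £0.15/kg.
Origin Faron qualifies under the Faresta–Faron agreement and 5969.74.58 is covered: preferential rate Free applies instead.
Duty = £130,158.05 × 0% = £0.00.
Total = £70,448.67 + £50,386.70 + £0.00 = £120,835.37.

£120,835.37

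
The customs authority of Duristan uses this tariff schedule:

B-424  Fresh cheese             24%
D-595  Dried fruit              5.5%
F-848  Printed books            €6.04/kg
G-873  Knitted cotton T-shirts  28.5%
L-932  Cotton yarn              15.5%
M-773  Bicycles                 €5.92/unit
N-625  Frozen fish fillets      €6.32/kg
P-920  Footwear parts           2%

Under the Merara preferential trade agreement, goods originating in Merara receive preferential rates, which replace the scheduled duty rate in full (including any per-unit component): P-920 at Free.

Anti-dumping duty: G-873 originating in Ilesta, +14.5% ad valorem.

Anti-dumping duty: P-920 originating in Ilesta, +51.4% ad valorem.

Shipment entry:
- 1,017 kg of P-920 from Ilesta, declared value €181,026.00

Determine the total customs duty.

€96,667.88

Line 1 (P-920, Ilesta, 1,017 kg, €181,026.00):
Base rate for P-920 is 2%.
P-920 has an FTA preferential rate, but origin Ilesta is not Merara; base rate stands.
Additional duty on P-920 from Ilesta: +51.4%. Applied ad valorem rate: 2% + 51.4% = 53.4%.
Duty = €181,026.00 × 53.4% = €96,667.88.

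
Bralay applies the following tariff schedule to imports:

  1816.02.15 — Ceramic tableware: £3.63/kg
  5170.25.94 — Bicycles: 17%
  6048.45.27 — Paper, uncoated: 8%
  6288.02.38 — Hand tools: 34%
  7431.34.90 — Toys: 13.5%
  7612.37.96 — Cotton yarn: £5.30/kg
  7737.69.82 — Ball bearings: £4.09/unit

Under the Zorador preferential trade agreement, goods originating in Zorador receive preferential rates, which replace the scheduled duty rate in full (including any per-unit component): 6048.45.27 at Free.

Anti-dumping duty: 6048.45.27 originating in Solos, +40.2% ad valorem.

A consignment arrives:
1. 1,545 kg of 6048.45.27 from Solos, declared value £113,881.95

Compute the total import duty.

Line 1 (6048.45.27, Solos, 1,545 kg, £113,881.95):
Base rate for 6048.45.27 is 8%.
6048.45.27 has an FTA preferential rate, but origin Solos is not Zorador; base rate stands.
Additional duty on 6048.45.27 from Solos: +40.2%. Applied ad valorem rate: 8% + 40.2% = 48.2%.
Duty = £113,881.95 × 48.2% = £54,891.10.

£54,891.10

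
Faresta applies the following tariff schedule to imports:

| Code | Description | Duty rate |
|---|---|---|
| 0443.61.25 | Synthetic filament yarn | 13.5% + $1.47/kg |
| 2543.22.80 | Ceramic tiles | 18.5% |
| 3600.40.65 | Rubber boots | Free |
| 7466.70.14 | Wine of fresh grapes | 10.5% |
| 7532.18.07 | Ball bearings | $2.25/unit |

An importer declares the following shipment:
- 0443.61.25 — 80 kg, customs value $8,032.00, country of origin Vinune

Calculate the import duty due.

Line 1 (0443.61.25, Vinune, 80 kg, $8,032.00):
Base rate for 0443.61.25 is 13.5% + $1.47/kg.
Duty = $8,032.00 × 13.5% + 80 × $1.47 = $1,201.92.

$1,201.92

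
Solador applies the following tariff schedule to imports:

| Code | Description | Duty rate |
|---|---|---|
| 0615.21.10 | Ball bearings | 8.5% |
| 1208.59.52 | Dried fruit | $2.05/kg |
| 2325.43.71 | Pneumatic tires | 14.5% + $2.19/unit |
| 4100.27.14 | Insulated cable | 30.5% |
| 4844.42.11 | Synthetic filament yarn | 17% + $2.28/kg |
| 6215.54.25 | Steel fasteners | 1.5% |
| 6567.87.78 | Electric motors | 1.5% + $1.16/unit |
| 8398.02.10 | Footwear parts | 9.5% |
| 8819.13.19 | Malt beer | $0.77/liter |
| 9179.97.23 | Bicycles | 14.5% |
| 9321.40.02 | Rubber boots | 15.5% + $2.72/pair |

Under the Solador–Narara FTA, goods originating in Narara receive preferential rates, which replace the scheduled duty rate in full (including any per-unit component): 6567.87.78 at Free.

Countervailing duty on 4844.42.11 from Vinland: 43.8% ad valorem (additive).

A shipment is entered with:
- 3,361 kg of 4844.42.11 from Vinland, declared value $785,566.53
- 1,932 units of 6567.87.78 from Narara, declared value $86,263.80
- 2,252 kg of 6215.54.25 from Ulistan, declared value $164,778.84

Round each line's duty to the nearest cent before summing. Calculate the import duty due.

$487,759.21

Line 1 (4844.42.11, Vinland, 3,361 kg, $785,566.53):
Base rate for 4844.42.11 is 17% + $2.28/kg.
Additional duty on 4844.42.11 from Vinland: +43.8%. Applied ad valorem rate: 17% + 43.8% = 60.8%.
Duty = $785,566.53 × 60.8% + 3,361 × $2.28 = $485,287.53.
Line 2 (6567.87.78, Narara, 1,932 units, $86,263.80):
Base rate for 6567.87.78 is 1.5% + $1.16/unit.
Origin Narara qualifies under the Solador–Narara agreement and 6567.87.78 is covered: preferential rate Free applies instead.
Duty = $86,263.80 × 0% = $0.00.
Line 3 (6215.54.25, Ulistan, 2,252 kg, $164,778.84):
Base rate for 6215.54.25 is 1.5%.
Duty = $164,778.84 × 1.5% = $2,471.68.
Total = $485,287.53 + $0.00 + $2,471.68 = $487,759.21.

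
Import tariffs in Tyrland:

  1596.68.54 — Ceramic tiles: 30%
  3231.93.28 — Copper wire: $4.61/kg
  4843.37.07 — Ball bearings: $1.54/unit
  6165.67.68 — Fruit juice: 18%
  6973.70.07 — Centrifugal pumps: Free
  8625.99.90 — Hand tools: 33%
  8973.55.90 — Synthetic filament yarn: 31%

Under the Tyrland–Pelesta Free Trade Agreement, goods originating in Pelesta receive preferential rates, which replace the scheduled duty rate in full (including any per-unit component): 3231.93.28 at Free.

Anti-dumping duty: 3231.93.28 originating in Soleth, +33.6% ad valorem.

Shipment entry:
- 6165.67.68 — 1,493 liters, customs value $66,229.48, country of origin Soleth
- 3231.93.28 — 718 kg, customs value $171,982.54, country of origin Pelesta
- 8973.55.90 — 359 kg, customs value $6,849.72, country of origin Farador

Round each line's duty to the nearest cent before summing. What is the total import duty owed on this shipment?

Line 1 (6165.67.68, Soleth, 1,493 liters, $66,229.48):
Base rate for 6165.67.68 is 18%.
Duty = $66,229.48 × 18% = $11,921.31.
Line 2 (3231.93.28, Pelesta, 718 kg, $171,982.54):
Base rate for 3231.93.28 is $4.61/kg.
Origin Pelesta qualifies under the Tyrland–Pelesta agreement and 3231.93.28 is covered: preferential rate Free applies instead.
The additional-duty order on 3231.93.28 targets Soleth, not Pelesta; it does not apply.
Duty = $171,982.54 × 0% = $0.00.
Line 3 (8973.55.90, Farador, 359 kg, $6,849.72):
Base rate for 8973.55.90 is 31%.
Duty = $6,849.72 × 31% = $2,123.41.
Total = $11,921.31 + $0.00 + $2,123.41 = $14,044.72.

$14,044.72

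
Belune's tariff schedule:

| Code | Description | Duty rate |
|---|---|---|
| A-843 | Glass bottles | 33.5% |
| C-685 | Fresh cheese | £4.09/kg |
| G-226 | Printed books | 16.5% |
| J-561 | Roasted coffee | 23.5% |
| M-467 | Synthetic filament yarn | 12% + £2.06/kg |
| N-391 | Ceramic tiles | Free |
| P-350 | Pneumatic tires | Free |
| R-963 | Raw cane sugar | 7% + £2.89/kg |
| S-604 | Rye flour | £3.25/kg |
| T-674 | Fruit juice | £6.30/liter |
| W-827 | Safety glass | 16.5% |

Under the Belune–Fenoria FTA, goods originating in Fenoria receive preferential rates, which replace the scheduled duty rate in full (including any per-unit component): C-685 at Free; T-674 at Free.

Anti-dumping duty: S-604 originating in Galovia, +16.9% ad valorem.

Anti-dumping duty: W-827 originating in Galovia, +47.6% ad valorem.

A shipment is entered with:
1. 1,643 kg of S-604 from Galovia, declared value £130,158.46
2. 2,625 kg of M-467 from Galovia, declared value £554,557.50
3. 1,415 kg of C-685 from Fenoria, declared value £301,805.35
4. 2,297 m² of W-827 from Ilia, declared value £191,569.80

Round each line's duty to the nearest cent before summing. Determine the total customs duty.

£130,899.95

Line 1 (S-604, Galovia, 1,643 kg, £130,158.46):
Base rate for S-604 is £3.25/kg.
Additional duty on S-604 from Galovia: +16.9% ad valorem. Applied ad valorem rate = 16.9%.
Duty = £130,158.46 × 16.9% + 1,643 × £3.25 = £27,336.53.
Line 2 (M-467, Galovia, 2,625 kg, £554,557.50):
Base rate for M-467 is 12% + £2.06/kg.
Duty = £554,557.50 × 12% + 2,625 × £2.06 = £71,954.40.
Line 3 (C-685, Fenoria, 1,415 kg, £301,805.35):
Base rate for C-685 is £4.09/kg.
Origin Fenoria qualifies under the Belune–Fenoria agreement and C-685 is covered: preferential rate Free applies instead.
Duty = £301,805.35 × 0% = £0.00.
Line 4 (W-827, Ilia, 2,297 m², £191,569.80):
Base rate for W-827 is 16.5%.
The additional-duty order on W-827 targets Galovia, not Ilia; it does not apply.
Duty = £191,569.80 × 16.5% = £31,609.02.
Total = £27,336.53 + £71,954.40 + £0.00 + £31,609.02 = £130,899.95.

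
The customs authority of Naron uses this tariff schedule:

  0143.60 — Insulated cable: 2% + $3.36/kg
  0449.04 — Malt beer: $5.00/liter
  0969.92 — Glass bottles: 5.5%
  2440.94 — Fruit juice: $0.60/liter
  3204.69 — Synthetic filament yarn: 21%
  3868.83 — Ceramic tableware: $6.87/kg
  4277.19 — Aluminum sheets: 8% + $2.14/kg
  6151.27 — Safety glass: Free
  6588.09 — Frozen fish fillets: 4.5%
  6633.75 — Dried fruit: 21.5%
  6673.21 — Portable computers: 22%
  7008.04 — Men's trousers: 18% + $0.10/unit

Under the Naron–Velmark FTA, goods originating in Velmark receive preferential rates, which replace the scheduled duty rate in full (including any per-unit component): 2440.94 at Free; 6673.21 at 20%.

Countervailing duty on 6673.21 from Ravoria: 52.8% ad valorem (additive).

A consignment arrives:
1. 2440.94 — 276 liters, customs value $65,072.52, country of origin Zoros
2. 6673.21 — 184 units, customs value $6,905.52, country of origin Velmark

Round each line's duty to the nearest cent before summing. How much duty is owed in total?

$1,546.70

Line 1 (2440.94, Zoros, 276 liters, $65,072.52):
Base rate for 2440.94 is $0.60/liter.
2440.94 has an FTA preferential rate, but origin Zoros is not Velmark; base rate stands.
Duty = 276 × $0.60 = $165.60.
Line 2 (6673.21, Velmark, 184 units, $6,905.52):
Base rate for 6673.21 is 22%.
Origin Velmark qualifies under the Naron–Velmark agreement and 6673.21 is covered: preferential rate 20% applies instead.
The additional-duty order on 6673.21 targets Ravoria, not Velmark; it does not apply.
Duty = $6,905.52 × 20% = $1,381.10.
Total = $165.60 + $1,381.10 = $1,546.70.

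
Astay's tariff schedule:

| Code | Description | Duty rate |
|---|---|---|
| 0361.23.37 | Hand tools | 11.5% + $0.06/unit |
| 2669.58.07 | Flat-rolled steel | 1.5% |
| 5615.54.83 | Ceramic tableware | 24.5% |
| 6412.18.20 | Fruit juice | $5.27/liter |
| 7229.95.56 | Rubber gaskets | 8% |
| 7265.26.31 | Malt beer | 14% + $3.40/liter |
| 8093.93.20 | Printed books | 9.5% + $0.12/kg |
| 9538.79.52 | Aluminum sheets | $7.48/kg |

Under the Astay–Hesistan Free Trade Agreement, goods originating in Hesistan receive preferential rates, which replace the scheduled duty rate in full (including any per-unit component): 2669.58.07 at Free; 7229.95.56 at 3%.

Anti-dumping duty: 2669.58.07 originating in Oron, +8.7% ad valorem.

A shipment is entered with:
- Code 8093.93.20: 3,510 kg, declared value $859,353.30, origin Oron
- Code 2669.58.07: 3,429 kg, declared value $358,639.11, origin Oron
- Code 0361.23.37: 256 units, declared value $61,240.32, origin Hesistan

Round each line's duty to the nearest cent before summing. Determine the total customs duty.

Line 1 (8093.93.20, Oron, 3,510 kg, $859,353.30):
Base rate for 8093.93.20 is 9.5% + $0.12/kg.
Duty = $859,353.30 × 9.5% + 3,510 × $0.12 = $82,059.76.
Line 2 (2669.58.07, Oron, 3,429 kg, $358,639.11):
Base rate for 2669.58.07 is 1.5%.
2669.58.07 has an FTA preferential rate, but origin Oron is not Hesistan; base rate stands.
Additional duty on 2669.58.07 from Oron: +8.7%. Applied ad valorem rate: 1.5% + 8.7% = 10.2%.
Duty = $358,639.11 × 10.2% = $36,581.19.
Line 3 (0361.23.37, Hesistan, 256 units, $61,240.32):
Base rate for 0361.23.37 is 11.5% + $0.06/unit.
Origin Hesistan is the FTA partner but 0361.23.37 is not on the preference list; base rate stands.
Duty = $61,240.32 × 11.5% + 256 × $0.06 = $7,058.00.
Total = $82,059.76 + $36,581.19 + $7,058.00 = $125,698.95.

$125,698.95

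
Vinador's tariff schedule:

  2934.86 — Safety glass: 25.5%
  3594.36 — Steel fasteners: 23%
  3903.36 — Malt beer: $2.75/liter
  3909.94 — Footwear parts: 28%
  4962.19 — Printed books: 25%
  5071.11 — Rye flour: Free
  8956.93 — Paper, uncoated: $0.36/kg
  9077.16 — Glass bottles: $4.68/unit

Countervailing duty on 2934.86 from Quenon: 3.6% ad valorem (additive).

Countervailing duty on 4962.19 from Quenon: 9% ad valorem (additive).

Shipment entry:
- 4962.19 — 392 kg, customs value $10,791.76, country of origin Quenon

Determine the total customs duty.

Line 1 (4962.19, Quenon, 392 kg, $10,791.76):
Base rate for 4962.19 is 25%.
Additional duty on 4962.19 from Quenon: +9%. Applied ad valorem rate: 25% + 9% = 34%.
Duty = $10,791.76 × 34% = $3,669.20.

$3,669.20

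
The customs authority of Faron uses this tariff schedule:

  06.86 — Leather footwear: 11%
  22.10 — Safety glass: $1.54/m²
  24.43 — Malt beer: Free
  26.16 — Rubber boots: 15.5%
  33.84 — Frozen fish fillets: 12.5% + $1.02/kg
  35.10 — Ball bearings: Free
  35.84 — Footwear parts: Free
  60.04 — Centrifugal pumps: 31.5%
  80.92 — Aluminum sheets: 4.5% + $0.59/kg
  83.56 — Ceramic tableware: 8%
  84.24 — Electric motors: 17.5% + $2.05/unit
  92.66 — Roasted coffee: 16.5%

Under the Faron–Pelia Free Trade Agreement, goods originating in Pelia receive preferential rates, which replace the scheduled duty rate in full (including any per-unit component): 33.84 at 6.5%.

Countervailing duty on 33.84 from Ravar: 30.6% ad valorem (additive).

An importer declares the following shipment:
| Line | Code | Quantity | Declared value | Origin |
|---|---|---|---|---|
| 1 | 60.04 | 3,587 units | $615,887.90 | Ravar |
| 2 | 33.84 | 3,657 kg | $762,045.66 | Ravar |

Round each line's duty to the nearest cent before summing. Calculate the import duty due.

$526,176.51

Line 1 (60.04, Ravar, 3,587 units, $615,887.90):
Base rate for 60.04 is 31.5%.
Duty = $615,887.90 × 31.5% = $194,004.69.
Line 2 (33.84, Ravar, 3,657 kg, $762,045.66):
Base rate for 33.84 is 12.5% + $1.02/kg.
33.84 has an FTA preferential rate, but origin Ravar is not Pelia; base rate stands.
Additional duty on 33.84 from Ravar: +30.6%. Applied ad valorem rate: 12.5% + 30.6% = 43.1%.
Duty = $762,045.66 × 43.1% + 3,657 × $1.02 = $332,171.82.
Total = $194,004.69 + $332,171.82 = $526,176.51.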